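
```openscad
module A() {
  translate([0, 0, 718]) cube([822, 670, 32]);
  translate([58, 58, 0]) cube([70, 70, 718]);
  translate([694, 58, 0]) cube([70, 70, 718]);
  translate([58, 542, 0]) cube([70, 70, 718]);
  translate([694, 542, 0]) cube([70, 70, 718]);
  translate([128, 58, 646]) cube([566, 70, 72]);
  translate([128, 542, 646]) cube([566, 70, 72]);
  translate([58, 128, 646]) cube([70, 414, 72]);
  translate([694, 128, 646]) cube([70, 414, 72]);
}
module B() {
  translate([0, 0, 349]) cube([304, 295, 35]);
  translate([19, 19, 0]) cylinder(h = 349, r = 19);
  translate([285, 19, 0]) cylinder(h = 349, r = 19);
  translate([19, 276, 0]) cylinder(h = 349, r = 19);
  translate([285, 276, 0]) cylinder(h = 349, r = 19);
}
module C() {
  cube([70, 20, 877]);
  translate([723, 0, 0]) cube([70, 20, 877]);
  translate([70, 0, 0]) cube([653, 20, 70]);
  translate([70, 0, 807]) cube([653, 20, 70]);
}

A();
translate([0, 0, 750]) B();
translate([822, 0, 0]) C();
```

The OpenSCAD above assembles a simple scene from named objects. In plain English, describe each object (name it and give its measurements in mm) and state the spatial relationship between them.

A is a table: top 822 mm (x) × 670 mm (y), 32 mm thick, upper face at z = 750 mm, on four 70×70 mm square legs, each inset 58 mm from the nearest pair of top edges, running from z = 0 to the bottom of the top. Four apron rails, 70 mm thick and 72 mm tall, run between adjacent legs with their top edges flush with the underside of the top and their outer faces flush with the legs' outer faces.

B is a four-legged stool. The seat is a 304×295×35 mm slab whose top surface is at z = 384 mm; four round legs, each 38 mm in diameter, run from the floor (z = 0) to the underside of the seat, each leg's axis is inset half a diameter from the nearest pair of seat edges (so the leg's bounding box is flush with the corner).

C is a picture frame with a 653×737 mm rectangular opening (x by z) and a uniform 70 mm border on every side. Frame depth is 20 mm along y. It is built from two vertical stiles running the full outside height and two horizontal rails spanning the gap between the stiles.

The stool is on top of the table. The picture frame is against the table's +x side, with their −y faces flush.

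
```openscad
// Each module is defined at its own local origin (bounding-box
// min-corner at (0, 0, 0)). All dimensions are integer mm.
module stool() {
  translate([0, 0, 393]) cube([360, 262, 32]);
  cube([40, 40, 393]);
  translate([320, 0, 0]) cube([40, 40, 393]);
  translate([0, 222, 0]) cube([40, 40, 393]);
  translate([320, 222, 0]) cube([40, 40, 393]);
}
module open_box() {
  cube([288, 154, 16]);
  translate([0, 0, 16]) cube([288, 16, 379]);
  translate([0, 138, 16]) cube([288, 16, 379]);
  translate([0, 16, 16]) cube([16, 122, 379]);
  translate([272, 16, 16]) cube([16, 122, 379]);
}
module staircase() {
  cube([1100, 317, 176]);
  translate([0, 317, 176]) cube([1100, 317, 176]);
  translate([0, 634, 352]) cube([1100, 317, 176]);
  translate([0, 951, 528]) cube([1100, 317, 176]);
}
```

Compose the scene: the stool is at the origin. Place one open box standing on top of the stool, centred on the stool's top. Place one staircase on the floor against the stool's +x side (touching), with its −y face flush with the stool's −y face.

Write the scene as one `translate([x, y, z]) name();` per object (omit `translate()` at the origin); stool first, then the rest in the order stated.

stool();
translate([36, 54, 425]) open_box();
translate([360, 0, 0]) staircase();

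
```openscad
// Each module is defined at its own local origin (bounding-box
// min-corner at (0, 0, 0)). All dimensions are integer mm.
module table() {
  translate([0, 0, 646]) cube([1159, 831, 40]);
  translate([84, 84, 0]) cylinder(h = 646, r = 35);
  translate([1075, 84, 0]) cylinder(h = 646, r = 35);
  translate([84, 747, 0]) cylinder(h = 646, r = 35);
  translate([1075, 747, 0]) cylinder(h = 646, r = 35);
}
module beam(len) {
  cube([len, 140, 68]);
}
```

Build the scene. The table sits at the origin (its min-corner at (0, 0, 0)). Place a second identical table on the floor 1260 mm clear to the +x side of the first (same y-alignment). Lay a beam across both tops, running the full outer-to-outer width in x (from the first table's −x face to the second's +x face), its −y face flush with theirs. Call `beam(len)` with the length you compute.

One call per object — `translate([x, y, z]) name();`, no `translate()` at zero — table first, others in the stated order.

table();
translate([2419, 0, 0]) table();
translate([0, 0, 686]) beam(3578);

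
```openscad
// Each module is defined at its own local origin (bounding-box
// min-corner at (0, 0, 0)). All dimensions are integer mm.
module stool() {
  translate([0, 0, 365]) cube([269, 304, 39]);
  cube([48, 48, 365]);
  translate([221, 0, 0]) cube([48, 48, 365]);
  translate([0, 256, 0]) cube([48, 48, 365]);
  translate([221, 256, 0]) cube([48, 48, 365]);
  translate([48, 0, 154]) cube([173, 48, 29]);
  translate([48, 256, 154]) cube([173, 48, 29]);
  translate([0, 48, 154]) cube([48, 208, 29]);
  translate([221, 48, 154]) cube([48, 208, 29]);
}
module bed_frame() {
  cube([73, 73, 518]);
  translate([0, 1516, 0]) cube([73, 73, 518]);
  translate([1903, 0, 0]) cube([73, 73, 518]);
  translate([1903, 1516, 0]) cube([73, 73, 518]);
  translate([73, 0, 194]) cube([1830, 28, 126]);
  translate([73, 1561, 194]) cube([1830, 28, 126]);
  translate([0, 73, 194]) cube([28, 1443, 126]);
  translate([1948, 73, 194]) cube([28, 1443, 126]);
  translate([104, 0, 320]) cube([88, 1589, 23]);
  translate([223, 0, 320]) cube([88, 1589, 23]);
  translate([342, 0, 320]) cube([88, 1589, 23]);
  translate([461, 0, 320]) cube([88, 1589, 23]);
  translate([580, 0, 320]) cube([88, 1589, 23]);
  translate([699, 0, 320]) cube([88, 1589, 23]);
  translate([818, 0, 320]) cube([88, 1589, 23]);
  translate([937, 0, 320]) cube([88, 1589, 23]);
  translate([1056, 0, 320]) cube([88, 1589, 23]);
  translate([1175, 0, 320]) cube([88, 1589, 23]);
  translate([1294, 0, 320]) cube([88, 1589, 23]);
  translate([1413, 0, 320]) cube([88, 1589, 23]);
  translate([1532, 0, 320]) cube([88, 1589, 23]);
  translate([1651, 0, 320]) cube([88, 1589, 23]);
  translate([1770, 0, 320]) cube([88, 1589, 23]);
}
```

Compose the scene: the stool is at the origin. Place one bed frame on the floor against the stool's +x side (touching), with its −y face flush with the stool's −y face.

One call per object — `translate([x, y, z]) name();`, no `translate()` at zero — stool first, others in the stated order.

stool();
translate([269, 0, 0]) bed_frame();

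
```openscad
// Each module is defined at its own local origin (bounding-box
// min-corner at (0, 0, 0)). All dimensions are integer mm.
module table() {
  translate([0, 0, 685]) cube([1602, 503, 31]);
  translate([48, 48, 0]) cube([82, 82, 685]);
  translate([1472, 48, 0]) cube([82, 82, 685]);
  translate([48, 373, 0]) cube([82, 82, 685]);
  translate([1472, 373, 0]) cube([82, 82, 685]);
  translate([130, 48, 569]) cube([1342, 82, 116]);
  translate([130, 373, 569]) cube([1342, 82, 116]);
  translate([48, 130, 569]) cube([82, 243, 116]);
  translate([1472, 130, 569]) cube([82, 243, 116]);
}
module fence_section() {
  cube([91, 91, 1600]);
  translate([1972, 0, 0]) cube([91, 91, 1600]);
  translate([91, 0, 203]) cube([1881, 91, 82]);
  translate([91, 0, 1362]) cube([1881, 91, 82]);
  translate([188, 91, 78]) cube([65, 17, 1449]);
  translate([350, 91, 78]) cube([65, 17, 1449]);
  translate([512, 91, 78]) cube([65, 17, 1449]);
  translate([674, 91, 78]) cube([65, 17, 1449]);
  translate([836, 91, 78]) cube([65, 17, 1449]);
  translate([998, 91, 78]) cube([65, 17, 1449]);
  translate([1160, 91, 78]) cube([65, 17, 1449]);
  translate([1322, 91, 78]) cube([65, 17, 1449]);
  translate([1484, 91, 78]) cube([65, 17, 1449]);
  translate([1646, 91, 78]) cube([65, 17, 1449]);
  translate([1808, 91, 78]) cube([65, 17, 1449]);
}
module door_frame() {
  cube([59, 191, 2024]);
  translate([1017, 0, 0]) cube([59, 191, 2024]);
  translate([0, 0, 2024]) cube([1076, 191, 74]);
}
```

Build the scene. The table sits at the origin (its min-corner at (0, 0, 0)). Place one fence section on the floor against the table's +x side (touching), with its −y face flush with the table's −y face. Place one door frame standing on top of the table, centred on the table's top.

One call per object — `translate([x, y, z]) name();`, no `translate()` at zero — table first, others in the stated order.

table();
translate([1602, 0, 0]) fence_section();
translate([263, 156, 716]) door_frame();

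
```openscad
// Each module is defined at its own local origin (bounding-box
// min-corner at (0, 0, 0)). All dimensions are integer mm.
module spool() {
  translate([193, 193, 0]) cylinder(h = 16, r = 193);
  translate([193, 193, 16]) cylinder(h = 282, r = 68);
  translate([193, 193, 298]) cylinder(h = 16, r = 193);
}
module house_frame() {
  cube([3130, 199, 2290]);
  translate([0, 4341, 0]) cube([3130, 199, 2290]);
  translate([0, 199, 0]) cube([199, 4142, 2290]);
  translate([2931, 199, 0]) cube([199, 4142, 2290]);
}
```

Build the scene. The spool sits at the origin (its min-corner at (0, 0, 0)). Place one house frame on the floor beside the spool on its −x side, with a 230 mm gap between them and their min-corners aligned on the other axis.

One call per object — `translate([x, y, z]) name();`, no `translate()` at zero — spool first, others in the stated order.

spool();
translate([-3360, 0, 0]) house_frame();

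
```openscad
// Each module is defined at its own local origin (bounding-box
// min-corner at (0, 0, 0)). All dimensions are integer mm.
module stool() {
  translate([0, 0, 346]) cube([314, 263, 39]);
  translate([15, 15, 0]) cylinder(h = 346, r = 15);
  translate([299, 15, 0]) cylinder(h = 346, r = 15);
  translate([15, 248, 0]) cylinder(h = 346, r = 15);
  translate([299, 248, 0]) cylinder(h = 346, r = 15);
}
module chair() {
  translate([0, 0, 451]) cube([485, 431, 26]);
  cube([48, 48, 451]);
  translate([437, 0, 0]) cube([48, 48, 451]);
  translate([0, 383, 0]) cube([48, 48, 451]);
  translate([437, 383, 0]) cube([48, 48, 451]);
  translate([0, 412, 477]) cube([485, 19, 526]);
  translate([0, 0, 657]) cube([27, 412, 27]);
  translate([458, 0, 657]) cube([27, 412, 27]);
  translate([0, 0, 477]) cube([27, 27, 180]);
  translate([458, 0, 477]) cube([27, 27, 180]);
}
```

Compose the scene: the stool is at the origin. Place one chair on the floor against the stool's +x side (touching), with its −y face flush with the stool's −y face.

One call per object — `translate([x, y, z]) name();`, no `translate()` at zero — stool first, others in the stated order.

stool();
translate([314, 0, 0]) chair();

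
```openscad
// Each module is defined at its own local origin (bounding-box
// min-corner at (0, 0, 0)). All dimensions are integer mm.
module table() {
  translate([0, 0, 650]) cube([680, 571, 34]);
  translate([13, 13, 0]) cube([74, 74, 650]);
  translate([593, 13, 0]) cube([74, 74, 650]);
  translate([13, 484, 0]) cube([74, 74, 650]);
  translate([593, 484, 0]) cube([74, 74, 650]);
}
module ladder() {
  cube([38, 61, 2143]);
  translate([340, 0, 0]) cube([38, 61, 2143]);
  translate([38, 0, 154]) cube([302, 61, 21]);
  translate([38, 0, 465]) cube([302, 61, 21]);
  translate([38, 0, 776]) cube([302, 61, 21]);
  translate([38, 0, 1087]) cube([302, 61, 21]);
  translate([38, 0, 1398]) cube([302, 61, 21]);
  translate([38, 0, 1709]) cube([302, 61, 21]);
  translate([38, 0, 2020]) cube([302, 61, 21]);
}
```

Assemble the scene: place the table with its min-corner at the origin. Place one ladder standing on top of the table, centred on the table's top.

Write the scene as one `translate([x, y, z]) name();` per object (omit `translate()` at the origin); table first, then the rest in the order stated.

table();
translate([151, 255, 684]) ladder();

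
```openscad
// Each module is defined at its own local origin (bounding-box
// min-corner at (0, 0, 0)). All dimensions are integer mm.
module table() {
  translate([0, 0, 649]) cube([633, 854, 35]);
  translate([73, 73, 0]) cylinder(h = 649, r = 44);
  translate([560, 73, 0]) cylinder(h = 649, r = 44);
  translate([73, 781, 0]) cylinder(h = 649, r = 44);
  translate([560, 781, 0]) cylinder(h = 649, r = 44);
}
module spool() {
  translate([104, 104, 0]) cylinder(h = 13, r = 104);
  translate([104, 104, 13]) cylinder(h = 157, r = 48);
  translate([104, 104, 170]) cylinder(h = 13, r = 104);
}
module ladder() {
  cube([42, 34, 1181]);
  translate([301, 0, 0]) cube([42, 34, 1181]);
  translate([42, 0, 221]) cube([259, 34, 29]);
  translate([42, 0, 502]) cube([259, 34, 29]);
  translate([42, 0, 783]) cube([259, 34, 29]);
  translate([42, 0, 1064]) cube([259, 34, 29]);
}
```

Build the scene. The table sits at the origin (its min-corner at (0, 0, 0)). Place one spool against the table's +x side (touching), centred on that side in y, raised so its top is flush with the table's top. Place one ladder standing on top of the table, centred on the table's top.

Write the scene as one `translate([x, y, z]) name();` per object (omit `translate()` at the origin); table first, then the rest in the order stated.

table();
translate([633, 323, 501]) spool();
translate([145, 410, 684]) ladder();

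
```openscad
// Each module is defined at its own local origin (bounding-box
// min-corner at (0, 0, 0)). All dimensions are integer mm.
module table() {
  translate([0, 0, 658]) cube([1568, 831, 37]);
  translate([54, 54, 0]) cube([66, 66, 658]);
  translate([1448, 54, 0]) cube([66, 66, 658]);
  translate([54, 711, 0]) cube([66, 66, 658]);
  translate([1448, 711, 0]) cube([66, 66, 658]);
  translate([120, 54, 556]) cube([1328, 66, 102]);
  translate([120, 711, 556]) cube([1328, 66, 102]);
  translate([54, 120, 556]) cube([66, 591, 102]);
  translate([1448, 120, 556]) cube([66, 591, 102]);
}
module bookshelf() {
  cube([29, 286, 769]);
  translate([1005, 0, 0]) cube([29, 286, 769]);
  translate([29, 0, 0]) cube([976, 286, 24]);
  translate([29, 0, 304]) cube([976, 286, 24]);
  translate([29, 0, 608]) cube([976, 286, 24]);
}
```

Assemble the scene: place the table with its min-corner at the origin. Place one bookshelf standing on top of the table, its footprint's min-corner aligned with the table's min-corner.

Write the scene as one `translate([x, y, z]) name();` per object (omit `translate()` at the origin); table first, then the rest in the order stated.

table();
translate([0, 0, 695]) bookshelf();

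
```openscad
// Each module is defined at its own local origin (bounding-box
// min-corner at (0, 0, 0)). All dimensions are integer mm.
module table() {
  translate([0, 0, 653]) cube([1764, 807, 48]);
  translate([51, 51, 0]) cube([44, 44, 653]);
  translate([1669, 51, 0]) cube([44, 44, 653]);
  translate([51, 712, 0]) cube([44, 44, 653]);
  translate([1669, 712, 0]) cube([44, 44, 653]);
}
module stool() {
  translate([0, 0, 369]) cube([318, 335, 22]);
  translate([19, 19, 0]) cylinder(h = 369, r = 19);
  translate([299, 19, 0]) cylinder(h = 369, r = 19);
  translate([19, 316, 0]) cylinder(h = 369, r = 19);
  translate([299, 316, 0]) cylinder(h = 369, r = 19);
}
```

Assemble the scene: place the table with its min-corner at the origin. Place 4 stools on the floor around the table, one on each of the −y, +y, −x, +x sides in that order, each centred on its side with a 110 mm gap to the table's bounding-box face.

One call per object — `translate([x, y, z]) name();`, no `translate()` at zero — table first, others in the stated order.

table();
translate([723, -445, 0]) stool();
translate([723, 917, 0]) stool();
translate([-428, 236, 0]) stool();
translate([1874, 236, 0]) stool();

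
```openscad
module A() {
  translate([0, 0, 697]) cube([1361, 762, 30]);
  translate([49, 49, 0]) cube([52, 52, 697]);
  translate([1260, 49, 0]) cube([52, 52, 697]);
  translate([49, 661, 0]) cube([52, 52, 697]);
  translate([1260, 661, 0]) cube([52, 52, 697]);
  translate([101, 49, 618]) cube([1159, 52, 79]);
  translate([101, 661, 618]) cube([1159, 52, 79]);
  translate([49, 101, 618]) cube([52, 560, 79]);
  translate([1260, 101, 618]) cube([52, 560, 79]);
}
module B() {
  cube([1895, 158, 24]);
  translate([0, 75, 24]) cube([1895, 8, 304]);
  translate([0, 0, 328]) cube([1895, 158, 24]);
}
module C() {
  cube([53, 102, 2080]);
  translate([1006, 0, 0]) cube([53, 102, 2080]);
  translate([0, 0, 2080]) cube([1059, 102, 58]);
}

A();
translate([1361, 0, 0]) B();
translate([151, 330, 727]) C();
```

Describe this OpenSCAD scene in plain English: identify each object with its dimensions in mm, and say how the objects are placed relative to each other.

A is a table with a 1361×762 mm rectangular top, 30 mm thick, top surface at z = 727 mm, supported by four 52×52 mm square legs, each inset 49 mm from the nearest pair of top edges, running from the floor. Four apron rails, 52 mm thick and 79 mm tall, run between adjacent legs with their top edges flush with the underside of the top and their outer faces flush with the legs' outer faces.

B is an I-beam lying along x, 1895 mm long. Overall section height 352 mm. Two flanges 158 mm wide (y) and 24 mm thick, one on the floor and one at the top; a web 8 mm thick runs between them, centred on the flange width.

C is a rectangular door frame: two vertical jambs of 53×102 mm section, 2080 mm tall, with a clear opening 953 mm wide between their inner faces. A header 58 mm tall and 102 mm deep lies on top of the jambs and spans the full outside width.

The I-beam is against the table's +x side, with their −y faces flush. The door frame is on top of the table, centred.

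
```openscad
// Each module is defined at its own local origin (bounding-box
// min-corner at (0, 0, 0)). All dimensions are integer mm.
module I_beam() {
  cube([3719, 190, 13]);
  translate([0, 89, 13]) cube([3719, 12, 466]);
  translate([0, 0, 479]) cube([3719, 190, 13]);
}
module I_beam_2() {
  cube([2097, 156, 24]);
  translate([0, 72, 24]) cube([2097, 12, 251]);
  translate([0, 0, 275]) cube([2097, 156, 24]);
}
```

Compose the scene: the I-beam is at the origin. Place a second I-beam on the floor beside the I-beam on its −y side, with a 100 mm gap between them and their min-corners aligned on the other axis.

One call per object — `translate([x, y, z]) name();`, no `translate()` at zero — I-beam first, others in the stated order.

I_beam();
translate([0, -256, 0]) I_beam_2();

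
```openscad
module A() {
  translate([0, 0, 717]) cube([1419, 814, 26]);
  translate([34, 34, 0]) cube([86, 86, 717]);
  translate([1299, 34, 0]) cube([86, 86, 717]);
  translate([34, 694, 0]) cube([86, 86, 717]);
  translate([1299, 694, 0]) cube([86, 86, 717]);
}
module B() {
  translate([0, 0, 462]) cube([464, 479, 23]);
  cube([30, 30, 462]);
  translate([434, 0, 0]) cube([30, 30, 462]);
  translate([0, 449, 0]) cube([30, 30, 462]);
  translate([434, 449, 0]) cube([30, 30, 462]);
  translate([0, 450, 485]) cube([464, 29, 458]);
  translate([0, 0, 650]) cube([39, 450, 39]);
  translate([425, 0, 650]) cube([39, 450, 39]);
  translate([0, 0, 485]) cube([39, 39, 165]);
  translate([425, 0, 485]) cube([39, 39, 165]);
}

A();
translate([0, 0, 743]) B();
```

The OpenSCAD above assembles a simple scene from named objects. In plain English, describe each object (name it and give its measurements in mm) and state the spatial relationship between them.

A is a table: top 1419 mm (x) × 814 mm (y), 26 mm thick, upper face at z = 743 mm, on four 86×86 mm square legs, each inset 34 mm from the nearest pair of top edges, running from z = 0 to the bottom of the top.

B is a chair. The seat is a 464×479×23 mm slab with its top at z = 485 mm, on four 30×30 mm corner legs (flush with the seat edges, standing on z = 0). A flat backrest 29 mm thick, 458 mm tall, spans the full seat width and rises from the seat top along its +y edge, rear face flush with the rear of the seat. Two armrests of 39×39 mm section run along each side from the seat's front edge to the front of the backrest, top faces 204 mm above the seat top and outer faces flush with the seat's x-edges; a 39×39 mm post under the front of each armrest stands on the seat at the front corner.

The chair is on top of the table.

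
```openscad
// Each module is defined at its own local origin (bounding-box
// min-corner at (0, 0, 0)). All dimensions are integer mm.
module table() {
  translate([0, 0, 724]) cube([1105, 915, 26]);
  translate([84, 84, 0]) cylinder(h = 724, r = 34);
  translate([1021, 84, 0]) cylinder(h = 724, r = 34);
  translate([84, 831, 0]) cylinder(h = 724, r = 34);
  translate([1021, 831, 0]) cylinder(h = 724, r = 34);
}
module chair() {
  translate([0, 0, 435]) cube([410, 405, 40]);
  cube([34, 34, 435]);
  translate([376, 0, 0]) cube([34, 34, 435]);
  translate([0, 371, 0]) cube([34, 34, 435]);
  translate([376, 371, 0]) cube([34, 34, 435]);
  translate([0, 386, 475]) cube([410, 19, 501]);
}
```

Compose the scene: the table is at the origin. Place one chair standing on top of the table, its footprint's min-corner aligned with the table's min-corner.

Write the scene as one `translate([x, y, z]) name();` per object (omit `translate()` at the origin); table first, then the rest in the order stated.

table();
translate([0, 0, 750]) chair();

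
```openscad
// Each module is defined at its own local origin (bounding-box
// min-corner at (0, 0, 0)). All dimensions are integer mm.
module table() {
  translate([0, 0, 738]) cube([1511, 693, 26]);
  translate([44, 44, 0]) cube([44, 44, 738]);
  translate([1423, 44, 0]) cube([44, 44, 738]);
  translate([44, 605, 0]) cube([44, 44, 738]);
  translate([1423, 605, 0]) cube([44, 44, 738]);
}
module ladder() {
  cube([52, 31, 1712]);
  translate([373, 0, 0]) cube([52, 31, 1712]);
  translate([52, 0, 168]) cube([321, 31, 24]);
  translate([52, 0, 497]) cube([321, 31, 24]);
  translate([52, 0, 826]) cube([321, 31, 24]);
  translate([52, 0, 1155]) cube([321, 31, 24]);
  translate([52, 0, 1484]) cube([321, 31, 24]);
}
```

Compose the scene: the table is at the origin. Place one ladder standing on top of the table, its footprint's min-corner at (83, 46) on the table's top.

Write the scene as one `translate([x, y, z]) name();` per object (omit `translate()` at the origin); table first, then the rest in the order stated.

table();
translate([83, 46, 764]) ladder();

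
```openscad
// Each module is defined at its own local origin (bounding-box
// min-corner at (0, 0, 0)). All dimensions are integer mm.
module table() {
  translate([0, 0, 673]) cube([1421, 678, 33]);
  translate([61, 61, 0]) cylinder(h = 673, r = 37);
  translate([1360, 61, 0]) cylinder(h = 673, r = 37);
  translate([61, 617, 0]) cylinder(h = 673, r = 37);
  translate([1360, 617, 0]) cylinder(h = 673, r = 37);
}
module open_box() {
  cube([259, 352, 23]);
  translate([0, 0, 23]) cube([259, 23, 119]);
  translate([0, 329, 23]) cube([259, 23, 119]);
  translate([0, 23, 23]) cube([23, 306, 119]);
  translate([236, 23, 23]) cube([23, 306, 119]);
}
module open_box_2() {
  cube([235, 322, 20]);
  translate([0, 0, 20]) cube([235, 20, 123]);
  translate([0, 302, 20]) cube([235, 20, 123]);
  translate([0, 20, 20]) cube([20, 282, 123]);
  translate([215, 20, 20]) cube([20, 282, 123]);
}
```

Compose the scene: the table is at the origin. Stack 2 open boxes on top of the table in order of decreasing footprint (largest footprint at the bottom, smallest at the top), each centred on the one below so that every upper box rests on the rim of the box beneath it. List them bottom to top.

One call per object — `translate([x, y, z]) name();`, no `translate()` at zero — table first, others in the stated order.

table();
translate([581, 163, 706]) open_box();
translate([593, 178, 848]) open_box_2();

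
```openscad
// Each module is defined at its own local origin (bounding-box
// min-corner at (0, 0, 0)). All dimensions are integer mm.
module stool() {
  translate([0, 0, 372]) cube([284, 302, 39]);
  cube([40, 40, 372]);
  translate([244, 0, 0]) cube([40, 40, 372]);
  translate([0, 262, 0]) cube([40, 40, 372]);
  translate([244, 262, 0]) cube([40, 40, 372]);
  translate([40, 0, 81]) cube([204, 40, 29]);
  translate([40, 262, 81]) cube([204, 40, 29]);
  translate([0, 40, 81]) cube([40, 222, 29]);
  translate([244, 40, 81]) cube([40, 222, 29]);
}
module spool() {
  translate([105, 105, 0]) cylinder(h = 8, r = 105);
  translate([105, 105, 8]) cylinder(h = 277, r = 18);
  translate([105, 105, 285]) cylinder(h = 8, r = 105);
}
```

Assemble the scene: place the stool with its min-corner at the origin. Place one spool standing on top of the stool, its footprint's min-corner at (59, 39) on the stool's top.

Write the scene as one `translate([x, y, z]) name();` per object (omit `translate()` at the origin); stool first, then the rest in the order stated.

stool();
translate([59, 39, 411]) spool();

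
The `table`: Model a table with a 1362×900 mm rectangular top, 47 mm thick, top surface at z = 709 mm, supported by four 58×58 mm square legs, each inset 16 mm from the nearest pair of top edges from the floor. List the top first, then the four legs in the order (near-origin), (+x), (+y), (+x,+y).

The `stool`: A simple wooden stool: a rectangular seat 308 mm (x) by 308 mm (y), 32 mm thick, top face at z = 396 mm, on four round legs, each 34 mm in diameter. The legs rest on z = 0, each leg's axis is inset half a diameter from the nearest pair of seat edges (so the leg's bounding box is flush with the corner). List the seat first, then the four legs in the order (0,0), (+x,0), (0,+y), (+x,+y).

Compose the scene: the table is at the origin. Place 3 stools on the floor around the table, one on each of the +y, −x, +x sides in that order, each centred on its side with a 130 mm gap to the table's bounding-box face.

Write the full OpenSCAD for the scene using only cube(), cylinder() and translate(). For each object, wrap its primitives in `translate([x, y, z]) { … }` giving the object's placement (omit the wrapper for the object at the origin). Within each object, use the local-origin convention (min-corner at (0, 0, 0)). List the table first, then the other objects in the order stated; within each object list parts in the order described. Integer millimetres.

translate([0, 0, 662]) cube([1362, 900, 47]);
translate([16, 16, 0]) cube([58, 58, 662]);
translate([1288, 16, 0]) cube([58, 58, 662]);
translate([16, 826, 0]) cube([58, 58, 662]);
translate([1288, 826, 0]) cube([58, 58, 662]);
translate([527, 1030, 0]) {
  translate([0, 0, 364]) cube([308, 308, 32]);
  translate([17, 17, 0]) cylinder(h = 364, r = 17);
  translate([291, 17, 0]) cylinder(h = 364, r = 17);
  translate([17, 291, 0]) cylinder(h = 364, r = 17);
  translate([291, 291, 0]) cylinder(h = 364, r = 17);
}
translate([-438, 296, 0]) {
  translate([0, 0, 364]) cube([308, 308, 32]);
  translate([17, 17, 0]) cylinder(h = 364, r = 17);
  translate([291, 17, 0]) cylinder(h = 364, r = 17);
  translate([17, 291, 0]) cylinder(h = 364, r = 17);
  translate([291, 291, 0]) cylinder(h = 364, r = 17);
}
translate([1492, 296, 0]) {
  translate([0, 0, 364]) cube([308, 308, 32]);
  translate([17, 17, 0]) cylinder(h = 364, r = 17);
  translate([291, 17, 0]) cylinder(h = 364, r = 17);
  translate([17, 291, 0]) cylinder(h = 364, r = 17);
  translate([291, 291, 0]) cylinder(h = 364, r = 17);
}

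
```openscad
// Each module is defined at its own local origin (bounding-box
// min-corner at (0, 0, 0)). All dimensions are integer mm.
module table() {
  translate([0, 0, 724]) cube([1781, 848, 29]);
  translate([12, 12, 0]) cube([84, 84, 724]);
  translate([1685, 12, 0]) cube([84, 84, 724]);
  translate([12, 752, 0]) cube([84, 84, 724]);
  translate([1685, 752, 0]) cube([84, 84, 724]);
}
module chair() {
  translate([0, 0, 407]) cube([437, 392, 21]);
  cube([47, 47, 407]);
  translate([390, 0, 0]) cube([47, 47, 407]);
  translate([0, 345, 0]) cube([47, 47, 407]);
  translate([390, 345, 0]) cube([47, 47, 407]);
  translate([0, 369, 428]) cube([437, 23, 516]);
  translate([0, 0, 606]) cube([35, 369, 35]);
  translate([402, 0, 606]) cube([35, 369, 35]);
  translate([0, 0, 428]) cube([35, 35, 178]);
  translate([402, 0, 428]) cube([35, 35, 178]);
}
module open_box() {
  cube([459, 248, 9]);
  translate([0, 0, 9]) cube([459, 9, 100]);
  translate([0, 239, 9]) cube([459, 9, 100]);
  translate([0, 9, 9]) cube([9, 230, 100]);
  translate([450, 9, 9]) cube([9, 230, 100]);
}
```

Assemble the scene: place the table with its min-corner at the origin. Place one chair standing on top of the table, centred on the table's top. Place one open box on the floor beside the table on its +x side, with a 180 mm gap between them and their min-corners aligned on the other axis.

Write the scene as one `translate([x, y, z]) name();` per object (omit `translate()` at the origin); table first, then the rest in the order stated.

table();
translate([672, 228, 753]) chair();
translate([1961, 0, 0]) open_box();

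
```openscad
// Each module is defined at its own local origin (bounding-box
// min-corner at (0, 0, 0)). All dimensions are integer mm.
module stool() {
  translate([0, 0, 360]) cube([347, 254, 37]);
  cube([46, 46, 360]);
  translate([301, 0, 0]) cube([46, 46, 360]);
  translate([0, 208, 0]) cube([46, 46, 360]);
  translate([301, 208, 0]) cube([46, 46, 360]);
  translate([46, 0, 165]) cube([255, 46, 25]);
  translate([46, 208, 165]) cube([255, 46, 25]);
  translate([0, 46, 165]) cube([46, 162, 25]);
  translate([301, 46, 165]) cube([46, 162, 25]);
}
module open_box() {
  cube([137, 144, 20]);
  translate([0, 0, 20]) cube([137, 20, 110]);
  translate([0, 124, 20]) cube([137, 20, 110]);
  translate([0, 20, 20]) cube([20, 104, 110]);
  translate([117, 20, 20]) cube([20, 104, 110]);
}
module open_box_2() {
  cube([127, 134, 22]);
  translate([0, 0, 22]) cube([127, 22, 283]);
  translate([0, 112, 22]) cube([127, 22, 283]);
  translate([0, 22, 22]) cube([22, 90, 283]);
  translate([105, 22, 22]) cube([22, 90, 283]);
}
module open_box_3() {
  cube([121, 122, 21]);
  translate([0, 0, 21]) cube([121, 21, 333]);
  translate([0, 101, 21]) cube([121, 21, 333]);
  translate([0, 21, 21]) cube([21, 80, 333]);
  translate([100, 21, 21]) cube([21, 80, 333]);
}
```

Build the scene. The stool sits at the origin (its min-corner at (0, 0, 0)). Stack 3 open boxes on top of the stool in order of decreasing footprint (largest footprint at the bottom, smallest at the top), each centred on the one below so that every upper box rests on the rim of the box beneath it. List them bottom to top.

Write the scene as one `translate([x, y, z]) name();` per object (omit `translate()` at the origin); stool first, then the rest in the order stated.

stool();
translate([105, 55, 397]) open_box();
translate([110, 60, 527]) open_box_2();
translate([113, 66, 832]) open_box_3();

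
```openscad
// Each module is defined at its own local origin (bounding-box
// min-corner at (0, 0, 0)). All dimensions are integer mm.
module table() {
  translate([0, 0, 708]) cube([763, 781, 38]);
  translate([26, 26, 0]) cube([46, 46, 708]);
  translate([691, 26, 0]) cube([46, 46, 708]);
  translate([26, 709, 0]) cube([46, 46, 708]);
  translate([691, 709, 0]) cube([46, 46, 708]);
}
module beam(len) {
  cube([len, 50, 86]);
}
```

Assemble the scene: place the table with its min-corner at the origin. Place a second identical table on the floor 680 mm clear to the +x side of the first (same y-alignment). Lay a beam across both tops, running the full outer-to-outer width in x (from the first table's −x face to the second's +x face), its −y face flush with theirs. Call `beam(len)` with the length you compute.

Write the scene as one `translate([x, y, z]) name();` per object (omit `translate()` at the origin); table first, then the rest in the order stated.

table();
translate([1443, 0, 0]) table();
translate([0, 0, 746]) beam(2206);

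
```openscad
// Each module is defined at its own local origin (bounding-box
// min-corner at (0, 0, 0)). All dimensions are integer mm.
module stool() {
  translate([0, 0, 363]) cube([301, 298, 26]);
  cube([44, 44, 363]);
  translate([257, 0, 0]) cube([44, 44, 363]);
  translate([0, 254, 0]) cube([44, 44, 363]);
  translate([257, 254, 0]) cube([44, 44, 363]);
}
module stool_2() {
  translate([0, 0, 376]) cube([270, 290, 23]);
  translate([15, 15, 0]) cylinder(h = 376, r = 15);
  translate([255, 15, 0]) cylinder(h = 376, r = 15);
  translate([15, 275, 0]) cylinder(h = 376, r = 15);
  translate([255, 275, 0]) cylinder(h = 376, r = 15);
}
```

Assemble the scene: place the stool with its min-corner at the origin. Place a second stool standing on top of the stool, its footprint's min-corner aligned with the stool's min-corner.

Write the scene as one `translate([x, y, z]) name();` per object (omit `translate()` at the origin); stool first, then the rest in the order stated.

stool();
translate([0, 0, 389]) stool_2();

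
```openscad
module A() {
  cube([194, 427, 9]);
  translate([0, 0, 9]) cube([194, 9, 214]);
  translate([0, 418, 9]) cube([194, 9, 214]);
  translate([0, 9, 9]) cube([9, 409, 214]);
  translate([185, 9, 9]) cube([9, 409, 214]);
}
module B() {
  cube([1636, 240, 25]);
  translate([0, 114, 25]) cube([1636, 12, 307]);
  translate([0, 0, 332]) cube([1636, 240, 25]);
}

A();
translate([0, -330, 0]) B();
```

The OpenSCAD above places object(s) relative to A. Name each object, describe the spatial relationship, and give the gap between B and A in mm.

A is an open box. B is an I-beam. The I-beam is on the floor beside the open box on its −y side. The gap between the I-beam and the open box is 90 mm.

The I-beam's nearest face is 90 mm from the open box's −y face.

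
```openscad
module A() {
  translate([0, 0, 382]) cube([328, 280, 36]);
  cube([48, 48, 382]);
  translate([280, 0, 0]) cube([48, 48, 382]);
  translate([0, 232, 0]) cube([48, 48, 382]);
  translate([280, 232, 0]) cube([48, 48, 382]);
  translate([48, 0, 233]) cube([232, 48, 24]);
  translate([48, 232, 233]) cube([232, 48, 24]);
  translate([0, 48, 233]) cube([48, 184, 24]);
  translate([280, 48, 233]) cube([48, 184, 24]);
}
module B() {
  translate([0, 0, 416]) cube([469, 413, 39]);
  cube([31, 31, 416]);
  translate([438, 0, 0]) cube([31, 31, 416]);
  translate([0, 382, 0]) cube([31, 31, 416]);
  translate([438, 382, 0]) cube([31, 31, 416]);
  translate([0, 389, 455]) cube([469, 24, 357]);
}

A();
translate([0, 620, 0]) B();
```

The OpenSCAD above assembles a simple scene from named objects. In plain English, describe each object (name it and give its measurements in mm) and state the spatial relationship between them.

A is a simple wooden stool: a rectangular seat 328 mm (x) by 280 mm (y), 36 mm thick, top face at z = 418 mm, on four square legs, each 48×48 mm in cross-section. The legs rest on z = 0, each flush with a corner of the seat. Four stretchers, 48 mm wide and 24 mm tall, connect adjacent legs with their undersides at z = 233 mm, each running between the inner faces of the legs it joins and aligned with the legs' outer faces on the other axis.

B is a chair. The seat is a 469×413×39 mm slab with its top at z = 455 mm, on four 31×31 mm corner legs (flush with the seat edges, standing on z = 0). A flat backrest 24 mm thick, 357 mm tall, spans the full seat width and rises from the seat top along its +y edge, rear face flush with the rear of the seat.

The chair is on the floor beside the stool on its +y side.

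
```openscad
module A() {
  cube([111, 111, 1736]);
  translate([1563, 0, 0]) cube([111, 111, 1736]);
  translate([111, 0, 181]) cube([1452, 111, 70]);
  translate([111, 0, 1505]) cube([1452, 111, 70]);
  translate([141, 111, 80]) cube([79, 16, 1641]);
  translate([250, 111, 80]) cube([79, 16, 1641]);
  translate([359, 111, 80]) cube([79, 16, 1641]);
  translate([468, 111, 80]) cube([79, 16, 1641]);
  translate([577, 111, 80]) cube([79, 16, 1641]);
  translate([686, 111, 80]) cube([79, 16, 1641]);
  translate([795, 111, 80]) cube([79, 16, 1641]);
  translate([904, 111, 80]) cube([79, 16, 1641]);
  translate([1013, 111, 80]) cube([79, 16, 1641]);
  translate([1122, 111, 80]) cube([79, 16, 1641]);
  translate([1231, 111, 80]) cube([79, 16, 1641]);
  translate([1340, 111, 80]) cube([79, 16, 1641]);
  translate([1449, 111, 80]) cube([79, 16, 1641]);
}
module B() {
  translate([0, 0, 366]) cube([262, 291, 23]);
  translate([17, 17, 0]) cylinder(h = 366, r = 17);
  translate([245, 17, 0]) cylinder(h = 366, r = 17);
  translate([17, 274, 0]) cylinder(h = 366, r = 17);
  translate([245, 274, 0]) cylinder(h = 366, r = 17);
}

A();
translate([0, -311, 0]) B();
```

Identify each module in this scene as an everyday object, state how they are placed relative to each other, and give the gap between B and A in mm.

A is a fence section. B is a stool. The stool is on the floor beside the fence section on its −y side. The gap between the stool and the fence section is 20 mm.

The stool's nearest face is 20 mm from the fence section's −y face.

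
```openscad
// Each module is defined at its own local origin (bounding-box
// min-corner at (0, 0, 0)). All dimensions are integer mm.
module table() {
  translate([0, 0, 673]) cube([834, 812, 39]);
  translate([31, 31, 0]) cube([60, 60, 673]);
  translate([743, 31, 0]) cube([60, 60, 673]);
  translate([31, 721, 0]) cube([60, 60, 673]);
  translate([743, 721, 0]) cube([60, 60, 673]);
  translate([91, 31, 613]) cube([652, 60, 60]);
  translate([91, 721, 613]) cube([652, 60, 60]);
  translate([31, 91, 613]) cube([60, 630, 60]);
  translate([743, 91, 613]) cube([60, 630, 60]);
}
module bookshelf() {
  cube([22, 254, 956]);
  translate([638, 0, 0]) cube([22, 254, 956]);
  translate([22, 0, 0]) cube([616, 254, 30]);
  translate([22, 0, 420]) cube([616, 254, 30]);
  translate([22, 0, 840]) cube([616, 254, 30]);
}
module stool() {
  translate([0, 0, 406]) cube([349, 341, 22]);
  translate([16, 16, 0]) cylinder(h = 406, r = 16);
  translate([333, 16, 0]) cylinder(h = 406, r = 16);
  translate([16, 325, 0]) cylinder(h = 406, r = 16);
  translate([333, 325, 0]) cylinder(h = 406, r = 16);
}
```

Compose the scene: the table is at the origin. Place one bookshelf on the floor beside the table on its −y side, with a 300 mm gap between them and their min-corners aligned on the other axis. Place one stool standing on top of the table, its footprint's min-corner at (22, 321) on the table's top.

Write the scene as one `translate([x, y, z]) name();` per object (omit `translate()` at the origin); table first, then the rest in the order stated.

table();
translate([0, -554, 0]) bookshelf();
translate([22, 321, 712]) stool();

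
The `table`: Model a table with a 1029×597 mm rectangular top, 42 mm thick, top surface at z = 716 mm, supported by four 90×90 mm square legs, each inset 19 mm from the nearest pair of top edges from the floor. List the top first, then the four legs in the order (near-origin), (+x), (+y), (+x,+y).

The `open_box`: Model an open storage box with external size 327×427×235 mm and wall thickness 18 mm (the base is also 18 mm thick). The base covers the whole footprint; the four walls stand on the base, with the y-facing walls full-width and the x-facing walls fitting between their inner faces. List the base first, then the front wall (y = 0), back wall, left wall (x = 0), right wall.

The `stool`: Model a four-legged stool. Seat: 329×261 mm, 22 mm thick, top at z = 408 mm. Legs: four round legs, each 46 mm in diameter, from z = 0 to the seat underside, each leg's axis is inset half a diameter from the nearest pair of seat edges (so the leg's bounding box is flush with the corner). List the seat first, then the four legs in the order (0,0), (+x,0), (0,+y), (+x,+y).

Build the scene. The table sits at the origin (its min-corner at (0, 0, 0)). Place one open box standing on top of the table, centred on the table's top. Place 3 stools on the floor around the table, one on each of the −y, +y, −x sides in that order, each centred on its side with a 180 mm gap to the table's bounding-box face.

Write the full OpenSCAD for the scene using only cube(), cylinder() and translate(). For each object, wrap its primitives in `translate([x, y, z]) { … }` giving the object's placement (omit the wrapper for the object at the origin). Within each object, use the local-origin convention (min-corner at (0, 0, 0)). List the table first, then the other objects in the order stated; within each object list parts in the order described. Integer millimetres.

translate([0, 0, 674]) cube([1029, 597, 42]);
translate([19, 19, 0]) cube([90, 90, 674]);
translate([920, 19, 0]) cube([90, 90, 674]);
translate([19, 488, 0]) cube([90, 90, 674]);
translate([920, 488, 0]) cube([90, 90, 674]);
translate([351, 85, 716]) {
  cube([327, 427, 18]);
  translate([0, 0, 18]) cube([327, 18, 217]);
  translate([0, 409, 18]) cube([327, 18, 217]);
  translate([0, 18, 18]) cube([18, 391, 217]);
  translate([309, 18, 18]) cube([18, 391, 217]);
}
translate([350, -441, 0]) {
  translate([0, 0, 386]) cube([329, 261, 22]);
  translate([23, 23, 0]) cylinder(h = 386, r = 23);
  translate([306, 23, 0]) cylinder(h = 386, r = 23);
  translate([23, 238, 0]) cylinder(h = 386, r = 23);
  translate([306, 238, 0]) cylinder(h = 386, r = 23);
}
translate([350, 777, 0]) {
  translate([0, 0, 386]) cube([329, 261, 22]);
  translate([23, 23, 0]) cylinder(h = 386, r = 23);
  translate([306, 23, 0]) cylinder(h = 386, r = 23);
  translate([23, 238, 0]) cylinder(h = 386, r = 23);
  translate([306, 238, 0]) cylinder(h = 386, r = 23);
}
translate([-509, 168, 0]) {
  translate([0, 0, 386]) cube([329, 261, 22]);
  translate([23, 23, 0]) cylinder(h = 386, r = 23);
  translate([306, 23, 0]) cylinder(h = 386, r = 23);
  translate([23, 238, 0]) cylinder(h = 386, r = 23);
  translate([306, 238, 0]) cylinder(h = 386, r = 23);
}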